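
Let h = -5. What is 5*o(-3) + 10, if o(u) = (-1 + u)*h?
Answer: 110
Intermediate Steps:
o(u) = 5 - 5*u (o(u) = (-1 + u)*(-5) = 5 - 5*u)
5*o(-3) + 10 = 5*(5 - 5*(-3)) + 10 = 5*(5 + 15) + 10 = 5*20 + 10 = 100 + 10 = 110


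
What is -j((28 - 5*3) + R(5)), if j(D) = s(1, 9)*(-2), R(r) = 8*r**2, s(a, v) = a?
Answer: 2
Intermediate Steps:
j(D) = -2 (j(D) = 1*(-2) = -2)
-j((28 - 5*3) + R(5)) = -1*(-2) = 2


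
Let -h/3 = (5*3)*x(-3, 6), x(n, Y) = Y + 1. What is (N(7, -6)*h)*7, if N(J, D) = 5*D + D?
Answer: 79380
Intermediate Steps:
N(J, D) = 6*D
x(n, Y) = 1 + Y
h = -315 (h = -3*5*3*(1 + 6) = -45*7 = -3*105 = -315)
(N(7, -6)*h)*7 = ((6*(-6))*(-315))*7 = -36*(-315)*7 = 11340*7 = 79380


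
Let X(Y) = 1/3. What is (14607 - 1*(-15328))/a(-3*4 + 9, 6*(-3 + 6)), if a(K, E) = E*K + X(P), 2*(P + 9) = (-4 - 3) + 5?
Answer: -89805/161 ≈ -557.79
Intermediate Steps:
P = -10 (P = -9 + ((-4 - 3) + 5)/2 = -9 + (-7 + 5)/2 = -9 + (1/2)*(-2) = -9 - 1 = -10)
X(Y) = 1/3
a(K, E) = 1/3 + E*K (a(K, E) = E*K + 1/3 = 1/3 + E*K)
(14607 - 1*(-15328))/a(-3*4 + 9, 6*(-3 + 6)) = (14607 - 1*(-15328))/(1/3 + (6*(-3 + 6))*(-3*4 + 9)) = (14607 + 15328)/(1/3 + (6*3)*(-12 + 9)) = 29935/(1/3 + 18*(-3)) = 29935/(1/3 - 54) = 29935/(-161/3) = 29935*(-3/161) = -89805/161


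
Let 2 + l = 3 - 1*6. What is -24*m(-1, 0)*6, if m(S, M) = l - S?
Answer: 576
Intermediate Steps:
l = -5 (l = -2 + (3 - 1*6) = -2 + (3 - 6) = -2 - 3 = -5)
m(S, M) = -5 - S
-24*m(-1, 0)*6 = -24*(-5 - 1*(-1))*6 = -24*(-5 + 1)*6 = -24*(-4)*6 = 96*6 = 576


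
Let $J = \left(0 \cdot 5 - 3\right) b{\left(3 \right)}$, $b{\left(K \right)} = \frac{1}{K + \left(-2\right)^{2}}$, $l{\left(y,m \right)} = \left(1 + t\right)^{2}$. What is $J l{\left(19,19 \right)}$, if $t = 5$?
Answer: $- \frac{108}{7} \approx -15.429$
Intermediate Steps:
$l{\left(y,m \right)} = 36$ ($l{\left(y,m \right)} = \left(1 + 5\right)^{2} = 6^{2} = 36$)
$b{\left(K \right)} = \frac{1}{4 + K}$ ($b{\left(K \right)} = \frac{1}{K + 4} = \frac{1}{4 + K}$)
$J = - \frac{3}{7}$ ($J = \frac{0 \cdot 5 - 3}{4 + 3} = \frac{0 - 3}{7} = \left(-3\right) \frac{1}{7} = - \frac{3}{7} \approx -0.42857$)
$J l{\left(19,19 \right)} = \left(- \frac{3}{7}\right) 36 = - \frac{108}{7}$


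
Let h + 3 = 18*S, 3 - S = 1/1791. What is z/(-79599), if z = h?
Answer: -10147/15840201 ≈ -0.00064059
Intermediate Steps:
S = 5372/1791 (S = 3 - 1/1791 = 5372/1791 ≈ 2.9994)
h = 10147/199 (h = -3 + 18*(5372/1791) = -3 + 10744/199 = 10147/199 ≈ 50.990)
z = 10147/199 ≈ 50.990
z/(-79599) = (10147/199)/(-79599) = (10147/199)*(-1/79599) = -10147/15840201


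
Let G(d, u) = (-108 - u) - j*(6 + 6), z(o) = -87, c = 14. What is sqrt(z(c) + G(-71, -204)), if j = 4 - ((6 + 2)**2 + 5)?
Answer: sqrt(789) ≈ 28.089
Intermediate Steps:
j = -65 (j = 4 - (8**2 + 5) = 4 - (64 + 5) = 4 - 1*69 = 4 - 69 = -65)
G(d, u) = 672 - u (G(d, u) = (-108 - u) - (-65)*(6 + 6) = (-108 - u) - (-65)*12 = (-108 - u) - 1*(-780) = (-108 - u) + 780 = 672 - u)
sqrt(z(c) + G(-71, -204)) = sqrt(-87 + (672 - 1*(-204))) = sqrt(-87 + (672 + 204)) = sqrt(-87 + 876) = sqrt(789)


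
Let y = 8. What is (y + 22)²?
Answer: 900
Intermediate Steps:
(y + 22)² = (8 + 22)² = 30² = 900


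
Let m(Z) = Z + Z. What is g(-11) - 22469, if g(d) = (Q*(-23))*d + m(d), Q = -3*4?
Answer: -25527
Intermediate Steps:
m(Z) = 2*Z
Q = -12
g(d) = 278*d (g(d) = (-12*(-23))*d + 2*d = 276*d + 2*d = 278*d)
g(-11) - 22469 = 278*(-11) - 22469 = -3058 - 22469 = -25527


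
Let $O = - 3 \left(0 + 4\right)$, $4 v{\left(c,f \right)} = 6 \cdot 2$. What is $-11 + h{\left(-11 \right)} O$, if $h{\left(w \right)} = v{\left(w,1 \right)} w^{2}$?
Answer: $-4367$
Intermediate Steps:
$v{\left(c,f \right)} = 3$ ($v{\left(c,f \right)} = \frac{6 \cdot 2}{4} = \frac{1}{4} \cdot 12 = 3$)
$O = -12$ ($O = \left(-3\right) 4 = -12$)
$h{\left(w \right)} = 3 w^{2}$
$-11 + h{\left(-11 \right)} O = -11 + 3 \left(-11\right)^{2} \left(-12\right) = -11 + 3 \cdot 121 \left(-12\right) = -11 + 363 \left(-12\right) = -11 - 4356 = -4367$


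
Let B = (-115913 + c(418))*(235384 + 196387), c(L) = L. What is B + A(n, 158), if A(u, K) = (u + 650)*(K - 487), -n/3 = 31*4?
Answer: -49867483107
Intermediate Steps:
n = -372 (n = -93*4 = -3*124 = -372)
A(u, K) = (-487 + K)*(650 + u) (A(u, K) = (650 + u)*(-487 + K) = (-487 + K)*(650 + u))
B = -49867391645 (B = (-115913 + 418)*(235384 + 196387) = -115495*431771 = -49867391645)
B + A(n, 158) = -49867391645 + (-316550 - 487*(-372) + 650*158 + 158*(-372)) = -49867391645 + (-316550 + 181164 + 102700 - 58776) = -49867391645 - 91462 = -49867483107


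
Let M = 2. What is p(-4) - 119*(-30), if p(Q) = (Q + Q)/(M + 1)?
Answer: 10702/3 ≈ 3567.3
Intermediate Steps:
p(Q) = 2*Q/3 (p(Q) = (Q + Q)/(2 + 1) = (2*Q)/3 = (2*Q)*(⅓) = 2*Q/3)
p(-4) - 119*(-30) = (⅔)*(-4) - 119*(-30) = -8/3 + 3570 = 10702/3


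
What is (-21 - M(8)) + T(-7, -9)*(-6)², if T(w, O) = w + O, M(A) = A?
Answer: -605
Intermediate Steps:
T(w, O) = O + w
(-21 - M(8)) + T(-7, -9)*(-6)² = (-21 - 1*8) + (-9 - 7)*(-6)² = (-21 - 8) - 16*36 = -29 - 576 = -605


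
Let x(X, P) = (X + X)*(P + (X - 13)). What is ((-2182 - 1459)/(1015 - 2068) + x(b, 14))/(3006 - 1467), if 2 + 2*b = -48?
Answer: 1267241/1620567 ≈ 0.78197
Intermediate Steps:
b = -25 (b = -1 + (½)*(-48) = -1 - 24 = -25)
x(X, P) = 2*X*(-13 + P + X) (x(X, P) = (2*X)*(P + (-13 + X)) = (2*X)*(-13 + P + X) = 2*X*(-13 + P + X))
((-2182 - 1459)/(1015 - 2068) + x(b, 14))/(3006 - 1467) = ((-2182 - 1459)/(1015 - 2068) + 2*(-25)*(-13 + 14 - 25))/(3006 - 1467) = (-3641/(-1053) + 2*(-25)*(-24))/1539 = (-3641*(-1/1053) + 1200)*(1/1539) = (3641/1053 + 1200)*(1/1539) = (1267241/1053)*(1/1539) = 1267241/1620567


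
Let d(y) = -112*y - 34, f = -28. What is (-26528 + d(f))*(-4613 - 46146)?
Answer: 1189080334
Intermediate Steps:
d(y) = -34 - 112*y
(-26528 + d(f))*(-4613 - 46146) = (-26528 + (-34 - 112*(-28)))*(-4613 - 46146) = (-26528 + (-34 + 3136))*(-50759) = (-26528 + 3102)*(-50759) = -23426*(-50759) = 1189080334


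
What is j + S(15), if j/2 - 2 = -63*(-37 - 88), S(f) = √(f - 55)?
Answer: 15754 + 2*I*√10 ≈ 15754.0 + 6.3246*I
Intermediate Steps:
S(f) = √(-55 + f)
j = 15754 (j = 4 + 2*(-63*(-37 - 88)) = 4 + 2*(-63*(-125)) = 4 + 2*7875 = 4 + 15750 = 15754)
j + S(15) = 15754 + √(-55 + 15) = 15754 + √(-40) = 15754 + 2*I*√10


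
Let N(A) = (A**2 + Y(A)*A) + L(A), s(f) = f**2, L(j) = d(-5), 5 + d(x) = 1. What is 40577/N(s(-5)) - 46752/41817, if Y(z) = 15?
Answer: 550081139/13883244 ≈ 39.622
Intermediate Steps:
d(x) = -4 (d(x) = -5 + 1 = -4)
L(j) = -4
N(A) = -4 + A**2 + 15*A (N(A) = (A**2 + 15*A) - 4 = -4 + A**2 + 15*A)
40577/N(s(-5)) - 46752/41817 = 40577/(-4 + ((-5)**2)**2 + 15*(-5)**2) - 46752/41817 = 40577/(-4 + 25**2 + 15*25) - 46752*1/41817 = 40577/(-4 + 625 + 375) - 15584/13939 = 40577/996 - 15584/13939 = 550081139/13883244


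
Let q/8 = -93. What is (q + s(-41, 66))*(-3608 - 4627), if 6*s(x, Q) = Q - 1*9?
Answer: 12097215/2 ≈ 6.0486e+6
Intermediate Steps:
q = -744 (q = 8*(-93) = -744)
s(x, Q) = -3/2 + Q/6 (s(x, Q) = (Q - 1*9)/6 = (Q - 9)/6 = (-9 + Q)/6 = -3/2 + Q/6)
(q + s(-41, 66))*(-3608 - 4627) = (-744 + (-3/2 + (1/6)*66))*(-3608 - 4627) = (-744 + (-3/2 + 11))*(-8235) = (-744 + 19/2)*(-8235) = -1469/2*(-8235) = 12097215/2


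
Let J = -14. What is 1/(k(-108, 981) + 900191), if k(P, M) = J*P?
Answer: 1/901703 ≈ 1.1090e-6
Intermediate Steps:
k(P, M) = -14*P
1/(k(-108, 981) + 900191) = 1/(-14*(-108) + 900191) = 1/(1512 + 900191) = 1/901703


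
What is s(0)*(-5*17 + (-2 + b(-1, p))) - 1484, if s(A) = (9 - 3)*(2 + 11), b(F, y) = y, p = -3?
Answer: -8504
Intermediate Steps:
s(A) = 78 (s(A) = 6*13 = 78)
s(0)*(-5*17 + (-2 + b(-1, p))) - 1484 = 78*(-5*17 + (-2 - 3)) - 1484 = 78*(-85 - 5) - 1484 = 78*(-90) - 1484 = -7020 - 1484 = -8504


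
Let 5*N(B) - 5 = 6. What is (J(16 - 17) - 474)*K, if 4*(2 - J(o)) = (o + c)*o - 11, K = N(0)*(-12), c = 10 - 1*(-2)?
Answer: 61578/5 ≈ 12316.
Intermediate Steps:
c = 12 (c = 10 + 2 = 12)
N(B) = 11/5 (N(B) = 1 + (⅕)*6 = 1 + 6/5 = 11/5)
K = -132/5 (K = (11/5)*(-12) = -132/5 ≈ -26.400)
J(o) = 19/4 - o*(12 + o)/4 (J(o) = 2 - ((o + 12)*o - 11)/4 = 2 - ((12 + o)*o - 11)/4 = 2 - (o*(12 + o) - 11)/4 = 2 - (-11 + o*(12 + o))/4 = 2 + (11/4 - o*(12 + o)/4) = 19/4 - o*(12 + o)/4)
(J(16 - 17) - 474)*K = ((19/4 - 3*(16 - 17) - (16 - 17)²/4) - 474)*(-132/5) = ((19/4 - 3*(-1) - ¼*(-1)²) - 474)*(-132/5) = ((19/4 + 3 - ¼*1) - 474)*(-132/5) = ((19/4 + 3 - ¼) - 474)*(-132/5) = (15/2 - 474)*(-132/5) = -933/2*(-132/5) = 61578/5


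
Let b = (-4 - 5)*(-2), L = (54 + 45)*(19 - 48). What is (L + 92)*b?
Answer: -50022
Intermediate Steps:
L = -2871 (L = 99*(-29) = -2871)
b = 18 (b = -9*(-2) = 18)
(L + 92)*b = (-2871 + 92)*18 = -2779*18 = -50022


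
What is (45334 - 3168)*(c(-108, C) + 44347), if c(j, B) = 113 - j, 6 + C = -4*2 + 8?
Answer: 1879254288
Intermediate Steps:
C = -6 (C = -6 + (-4*2 + 8) = -6 + (-8 + 8) = -6 + 0 = -6)
(45334 - 3168)*(c(-108, C) + 44347) = (45334 - 3168)*((113 - 1*(-108)) + 44347) = 42166*((113 + 108) + 44347) = 42166*(221 + 44347) = 42166*44568 = 1879254288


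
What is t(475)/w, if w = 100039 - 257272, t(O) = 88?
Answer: -88/157233 ≈ -0.00055968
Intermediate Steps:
w = -157233
t(475)/w = 88/(-157233) = 88*(-1/157233) = -88/157233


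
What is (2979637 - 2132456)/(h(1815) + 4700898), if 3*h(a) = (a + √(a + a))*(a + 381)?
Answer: 94593688917/673197405766 - 568458451*√30/3029388325947 ≈ 0.13949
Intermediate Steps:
h(a) = (381 + a)*(a + √2*√a)/3 (h(a) = ((a + √(a + a))*(a + 381))/3 = ((a + √(2*a))*(381 + a))/3 = ((a + √2*√a)*(381 + a))/3 = ((381 + a)*(a + √2*√a))/3 = (381 + a)*(a + √2*√a)/3)
(2979637 - 2132456)/(h(1815) + 4700898) = (2979637 - 2132456)/((127*1815 + (⅓)*1815² + 127*√2*√1815 + √2*1815^(3/2)/3) + 4700898) = 847181/((230505 + (⅓)*3294225 + 127*√2*(11*√15) + √2*(19965*√15)/3) + 4700898) = 847181/((230505 + 1098075 + 1397*√30 + 6655*√30) + 4700898) = 847181/((1328580 + 8052*√30) + 4700898) = 847181/(6029478 + 8052*√30)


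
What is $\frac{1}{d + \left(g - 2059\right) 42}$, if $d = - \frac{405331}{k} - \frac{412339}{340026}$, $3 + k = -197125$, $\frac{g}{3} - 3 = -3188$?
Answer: $- \frac{33514322664}{16347856153869125} \approx -2.0501 \cdot 10^{-6}$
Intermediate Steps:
$g = -9555$ ($g = 9 + 3 \left(-3188\right) = 9 - 9564 = -9555$)
$k = -197128$ ($k = -3 - 197125 = -197128$)
$d = \frac{28269758107}{33514322664}$ ($d = - \frac{405331}{-197128} - \frac{412339}{340026} = \left(-405331\right) \left(- \frac{1}{197128}\right) - \frac{412339}{340026} = \frac{405331}{197128} - \frac{412339}{340026} = \frac{28269758107}{33514322664} \approx 0.84351$)
$\frac{1}{d + \left(g - 2059\right) 42} = \frac{1}{\frac{28269758107}{33514322664} + \left(-9555 - 2059\right) 42} = \frac{1}{\frac{28269758107}{33514322664} - 487788} = \frac{1}{- \frac{16347856153869125}{33514322664}} = - \frac{33514322664}{16347856153869125}$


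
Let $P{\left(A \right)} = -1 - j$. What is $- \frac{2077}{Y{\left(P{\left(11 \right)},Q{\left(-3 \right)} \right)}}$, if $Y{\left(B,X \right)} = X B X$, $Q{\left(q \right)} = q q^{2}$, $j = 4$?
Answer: $\frac{2077}{3645} \approx 0.56982$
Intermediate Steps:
$Q{\left(q \right)} = q^{3}$
$P{\left(A \right)} = -5$ ($P{\left(A \right)} = -1 - 4 = -5$)
$Y{\left(B,X \right)} = B X^{2}$ ($Y{\left(B,X \right)} = B X X = B X^{2}$)
$- \frac{2077}{Y{\left(P{\left(11 \right)},Q{\left(-3 \right)} \right)}} = - \frac{2077}{\left(-5\right) \left(\left(-3\right)^{3}\right)^{2}} = - \frac{2077}{\left(-5\right) \left(-27\right)^{2}} = - \frac{2077}{\left(-5\right) 729} = - \frac{2077}{-3645} = \left(-2077\right) \left(- \frac{1}{3645}\right) = \frac{2077}{3645}$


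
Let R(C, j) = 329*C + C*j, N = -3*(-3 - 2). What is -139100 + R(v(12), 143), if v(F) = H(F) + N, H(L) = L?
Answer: -126356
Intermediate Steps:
N = 15 (N = -3*(-5) = 15)
v(F) = 15 + F (v(F) = F + 15 = 15 + F)
-139100 + R(v(12), 143) = -139100 + (15 + 12)*(329 + 143) = -139100 + 27*472 = -139100 + 12744 = -126356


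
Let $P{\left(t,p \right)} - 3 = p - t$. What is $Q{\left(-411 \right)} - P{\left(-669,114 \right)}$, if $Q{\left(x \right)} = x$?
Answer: $-1197$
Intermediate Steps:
$P{\left(t,p \right)} = 3 + p - t$ ($P{\left(t,p \right)} = 3 + \left(p - t\right) = 3 + p - t$)
$Q{\left(-411 \right)} - P{\left(-669,114 \right)} = -411 - \left(3 + 114 - -669\right) = -411 - \left(3 + 114 + 669\right) = -411 - 786 = -1197$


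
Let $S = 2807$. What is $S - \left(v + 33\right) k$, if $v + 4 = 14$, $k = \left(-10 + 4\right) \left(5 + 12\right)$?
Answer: $7193$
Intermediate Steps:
$k = -102$ ($k = \left(-6\right) 17 = -102$)
$v = 10$ ($v = -4 + 14 = 10$)
$S - \left(v + 33\right) k = 2807 - \left(10 + 33\right) \left(-102\right) = 2807 - 43 \left(-102\right) = 2807 - -4386 = 2807 + 4386 = 7193$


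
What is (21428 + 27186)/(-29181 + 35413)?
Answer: 24307/3116 ≈ 7.8007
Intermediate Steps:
(21428 + 27186)/(-29181 + 35413) = 48614/6232 = 48614*(1/6232) = 24307/3116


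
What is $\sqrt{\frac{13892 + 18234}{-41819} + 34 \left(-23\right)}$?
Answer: $\frac{6 i \sqrt{38025765786}}{41819} \approx 27.978 i$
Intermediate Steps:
$\sqrt{\frac{13892 + 18234}{-41819} + 34 \left(-23\right)} = \sqrt{32126 \left(- \frac{1}{41819}\right) - 782} = \sqrt{- \frac{32126}{41819} - 782} = \sqrt{- \frac{32734584}{41819}} = \frac{6 i \sqrt{38025765786}}{41819}$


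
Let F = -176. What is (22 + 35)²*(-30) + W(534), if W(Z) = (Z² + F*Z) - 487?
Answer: 93215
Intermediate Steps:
W(Z) = -487 + Z² - 176*Z (W(Z) = (Z² - 176*Z) - 487 = -487 + Z² - 176*Z)
(22 + 35)²*(-30) + W(534) = (22 + 35)²*(-30) + (-487 + 534² - 176*534) = 57²*(-30) + (-487 + 285156 - 93984) = 3249*(-30) + 190685 = -97470 + 190685 = 93215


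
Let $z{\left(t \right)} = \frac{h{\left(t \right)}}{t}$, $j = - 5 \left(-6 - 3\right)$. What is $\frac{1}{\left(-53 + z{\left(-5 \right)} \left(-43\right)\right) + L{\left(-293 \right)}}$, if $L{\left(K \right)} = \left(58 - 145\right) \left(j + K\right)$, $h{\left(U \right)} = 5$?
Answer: $\frac{1}{21566} \approx 4.6369 \cdot 10^{-5}$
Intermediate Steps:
$j = 45$ ($j = \left(-5\right) \left(-9\right) = 45$)
$z{\left(t \right)} = \frac{5}{t}$
$L{\left(K \right)} = -3915 - 87 K$ ($L{\left(K \right)} = \left(58 - 145\right) \left(45 + K\right) = - 87 \left(45 + K\right) = -3915 - 87 K$)
$\frac{1}{\left(-53 + z{\left(-5 \right)} \left(-43\right)\right) + L{\left(-293 \right)}} = \frac{1}{\left(-53 + \frac{5}{-5} \left(-43\right)\right) - -21576} = \frac{1}{\left(-53 + 5 \left(- \frac{1}{5}\right) \left(-43\right)\right) + \left(-3915 + 25491\right)} = \frac{1}{\left(-53 - -43\right) + 21576} = \frac{1}{\left(-53 + 43\right) + 21576} = \frac{1}{-10 + 21576} = \frac{1}{21566}$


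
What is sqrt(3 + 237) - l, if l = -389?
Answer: 389 + 4*sqrt(15) ≈ 404.49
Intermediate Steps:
sqrt(3 + 237) - l = sqrt(3 + 237) - 1*(-389) = sqrt(240) + 389 = 4*sqrt(15) + 389 = 389 + 4*sqrt(15)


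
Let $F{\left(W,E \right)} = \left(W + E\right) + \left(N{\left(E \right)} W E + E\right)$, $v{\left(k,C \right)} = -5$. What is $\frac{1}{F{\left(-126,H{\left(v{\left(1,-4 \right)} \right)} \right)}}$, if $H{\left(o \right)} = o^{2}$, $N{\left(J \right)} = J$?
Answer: $- \frac{1}{78826} \approx -1.2686 \cdot 10^{-5}$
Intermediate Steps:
$F{\left(W,E \right)} = W + 2 E + W E^{2}$ ($F{\left(W,E \right)} = \left(W + E\right) + \left(E W E + E\right) = \left(E + W\right) + \left(W E^{2} + E\right) = \left(E + W\right) + \left(E + W E^{2}\right) = W + 2 E + W E^{2}$)
$\frac{1}{F{\left(-126,H{\left(v{\left(1,-4 \right)} \right)} \right)}} = \frac{1}{-126 + 2 \left(-5\right)^{2} - 126 \left(\left(-5\right)^{2}\right)^{2}} = \frac{1}{-126 + 2 \cdot 25 - 126 \cdot 25^{2}} = \frac{1}{-126 + 50 - 78750} = \frac{1}{-78826} = - \frac{1}{78826}$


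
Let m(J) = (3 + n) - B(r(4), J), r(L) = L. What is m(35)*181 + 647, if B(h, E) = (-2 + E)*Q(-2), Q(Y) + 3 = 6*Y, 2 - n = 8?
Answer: 89699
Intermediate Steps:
n = -6 (n = 2 - 1*8 = 2 - 8 = -6)
Q(Y) = -3 + 6*Y
B(h, E) = 30 - 15*E (B(h, E) = (-2 + E)*(-3 + 6*(-2)) = (-2 + E)*(-3 - 12) = (-2 + E)*(-15) = 30 - 15*E)
m(J) = -33 + 15*J (m(J) = (3 - 6) - (30 - 15*J) = -3 + (-30 + 15*J) = -33 + 15*J)
m(35)*181 + 647 = (-33 + 15*35)*181 + 647 = (-33 + 525)*181 + 647 = 492*181 + 647 = 89052 + 647 = 89699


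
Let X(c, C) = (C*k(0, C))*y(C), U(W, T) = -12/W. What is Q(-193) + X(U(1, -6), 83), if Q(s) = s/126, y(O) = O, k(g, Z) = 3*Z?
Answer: 216135293/126 ≈ 1.7154e+6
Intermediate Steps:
Q(s) = s/126 (Q(s) = s*(1/126) = s/126)
X(c, C) = 3*C³ (X(c, C) = (C*(3*C))*C = (3*C²)*C = 3*C³)
Q(-193) + X(U(1, -6), 83) = (1/126)*(-193) + 3*83³ = -193/126 + 3*571787 = -193/126 + 1715361 = 216135293/126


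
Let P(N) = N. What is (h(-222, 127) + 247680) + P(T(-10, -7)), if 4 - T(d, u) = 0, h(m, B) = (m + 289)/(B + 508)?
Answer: 157279407/635 ≈ 2.4768e+5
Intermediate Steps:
h(m, B) = (289 + m)/(508 + B)
T(d, u) = 4 (T(d, u) = 4 - 1*0 = 4 + 0 = 4)
(h(-222, 127) + 247680) + P(T(-10, -7)) = ((289 - 222)/(508 + 127) + 247680) + 4 = (67/635 + 247680) + 4 = 157276867/635 + 4 = 157279407/635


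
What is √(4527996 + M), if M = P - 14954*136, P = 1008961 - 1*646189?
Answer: 8*√44641 ≈ 1690.3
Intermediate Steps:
P = 362772 (P = 1008961 - 646189 = 362772)
M = -1670972 (M = 362772 - 14954*136 = 362772 - 2033744 = -1670972)
√(4527996 + M) = √(4527996 - 1670972) = √2857024 = 8*√44641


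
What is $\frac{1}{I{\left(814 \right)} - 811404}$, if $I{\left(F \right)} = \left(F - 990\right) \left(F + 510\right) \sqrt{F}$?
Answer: $\frac{18441}{989590313492} - \frac{1324 \sqrt{814}}{247397578373} \approx -1.3405 \cdot 10^{-7}$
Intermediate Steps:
$I{\left(F \right)} = \sqrt{F} \left(-990 + F\right) \left(510 + F\right)$ ($I{\left(F \right)} = \left(-990 + F\right) \left(510 + F\right) \sqrt{F} = \sqrt{F} \left(-990 + F\right) \left(510 + F\right)$)
$\frac{1}{I{\left(814 \right)} - 811404} = \frac{1}{\sqrt{814} \left(-504900 + 814^{2} - 390720\right) - 811404} = \frac{1}{\sqrt{814} \left(-504900 + 662596 - 390720\right) - 811404} = \frac{1}{\sqrt{814} \left(-233024\right) - 811404} = \frac{1}{- 233024 \sqrt{814} - 811404} = \frac{1}{-811404 - 233024 \sqrt{814}}$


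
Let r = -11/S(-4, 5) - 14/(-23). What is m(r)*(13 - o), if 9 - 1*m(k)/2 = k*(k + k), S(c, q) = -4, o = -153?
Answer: -4763619/1058 ≈ -4502.5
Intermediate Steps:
r = 309/92 (r = -11/(-4) - 14/(-23) = -11*(-¼) - 14*(-1/23) = 11/4 + 14/23 = 309/92 ≈ 3.3587)
m(k) = 18 - 4*k² (m(k) = 18 - 2*k*(k + k) = 18 - 2*k*2*k = 18 - 4*k²)
m(r)*(13 - o) = (18 - 4*(309/92)²)*(13 - 1*(-153)) = (18 - 4*95481/8464)*(13 + 153) = (18 - 95481/2116)*166 = -57393/2116*166 = -4763619/1058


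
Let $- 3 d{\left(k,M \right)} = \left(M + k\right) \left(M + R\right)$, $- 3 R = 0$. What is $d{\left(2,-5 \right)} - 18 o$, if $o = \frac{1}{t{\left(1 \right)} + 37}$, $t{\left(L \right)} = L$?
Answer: $- \frac{104}{19} \approx -5.4737$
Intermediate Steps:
$R = 0$ ($R = \left(- \frac{1}{3}\right) 0 = 0$)
$d{\left(k,M \right)} = - \frac{M \left(M + k\right)}{3}$ ($d{\left(k,M \right)} = - \frac{\left(M + k\right) \left(M + 0\right)}{3} = - \frac{\left(M + k\right) M}{3} = - \frac{M \left(M + k\right)}{3}$)
$o = \frac{1}{38}$ ($o = \frac{1}{1 + 37} = \frac{1}{38} \approx 0.026316$)
$d{\left(2,-5 \right)} - 18 o = \frac{1}{3} \left(-5\right) \left(\left(-1\right) \left(-5\right) - 2\right) - \frac{9}{19} = \frac{1}{3} \left(-5\right) \left(5 - 2\right) - \frac{9}{19} = \frac{1}{3} \left(-5\right) 3 - \frac{9}{19} = -5 - \frac{9}{19} = - \frac{104}{19}$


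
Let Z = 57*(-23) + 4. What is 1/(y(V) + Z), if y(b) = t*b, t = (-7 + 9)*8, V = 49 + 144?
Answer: 1/1781 ≈ 0.00056148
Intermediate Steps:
Z = -1307 (Z = -1311 + 4 = -1307)
V = 193
t = 16 (t = 2*8 = 16)
y(b) = 16*b
1/(y(V) + Z) = 1/(16*193 - 1307) = 1/(3088 - 1307) = 1/1781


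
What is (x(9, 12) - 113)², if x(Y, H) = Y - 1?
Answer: 11025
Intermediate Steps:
x(Y, H) = -1 + Y
(x(9, 12) - 113)² = ((-1 + 9) - 113)² = (8 - 113)² = (-105)² = 11025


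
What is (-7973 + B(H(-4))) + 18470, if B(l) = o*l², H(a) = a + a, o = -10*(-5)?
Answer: 13697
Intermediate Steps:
o = 50
H(a) = 2*a
B(l) = 50*l²
(-7973 + B(H(-4))) + 18470 = (-7973 + 50*(2*(-4))²) + 18470 = (-7973 + 50*(-8)²) + 18470 = (-7973 + 50*64) + 18470 = (-7973 + 3200) + 18470 = -4773 + 18470 = 13697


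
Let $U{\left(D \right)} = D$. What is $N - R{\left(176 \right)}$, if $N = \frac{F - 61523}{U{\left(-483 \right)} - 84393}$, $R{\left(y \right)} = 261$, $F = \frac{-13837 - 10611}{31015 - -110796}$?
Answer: $- \frac{1044254267065}{4012116812} \approx -260.27$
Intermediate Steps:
$F = - \frac{24448}{141811}$ ($F = - \frac{24448}{31015 + 110796} = - \frac{24448}{141811} \approx -0.1724$)
$N = \frac{2908220867}{4012116812}$ ($N = \frac{- \frac{24448}{141811} - 61523}{-483 - 84393} = - \frac{8724662601}{141811 \left(-84876\right)} = \left(- \frac{8724662601}{141811}\right) \left(- \frac{1}{84876}\right) = \frac{2908220867}{4012116812} \approx 0.72486$)
$N - R{\left(176 \right)} = \frac{2908220867}{4012116812} - 261 = - \frac{1044254267065}{4012116812}$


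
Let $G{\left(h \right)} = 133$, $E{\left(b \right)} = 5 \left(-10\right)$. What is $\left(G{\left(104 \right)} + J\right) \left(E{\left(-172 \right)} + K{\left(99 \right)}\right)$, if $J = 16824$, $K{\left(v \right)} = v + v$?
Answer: $2509636$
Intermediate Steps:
$K{\left(v \right)} = 2 v$
$E{\left(b \right)} = -50$
$\left(G{\left(104 \right)} + J\right) \left(E{\left(-172 \right)} + K{\left(99 \right)}\right) = \left(133 + 16824\right) \left(-50 + 2 \cdot 99\right) = 16957 \left(-50 + 198\right) = 16957 \cdot 148 = 2509636$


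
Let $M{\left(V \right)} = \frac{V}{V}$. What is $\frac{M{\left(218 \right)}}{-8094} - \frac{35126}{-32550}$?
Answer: $\frac{2256169}{2090950} \approx 1.079$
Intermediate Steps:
$M{\left(V \right)} = 1$
$\frac{M{\left(218 \right)}}{-8094} - \frac{35126}{-32550} = 1 \frac{1}{-8094} - \frac{35126}{-32550} = 1 \left(- \frac{1}{8094}\right) - - \frac{2509}{2325} = - \frac{1}{8094} + \frac{2509}{2325} = \frac{2256169}{2090950}$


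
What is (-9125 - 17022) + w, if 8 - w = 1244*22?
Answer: -53507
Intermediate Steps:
w = -27360 (w = 8 - 1244*22 = 8 - 1*27368 = 8 - 27368 = -27360)
(-9125 - 17022) + w = (-9125 - 17022) - 27360 = -26147 - 27360 = -53507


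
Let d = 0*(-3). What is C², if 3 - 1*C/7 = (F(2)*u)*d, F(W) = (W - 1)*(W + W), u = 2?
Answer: 441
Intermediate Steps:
F(W) = 2*W*(-1 + W) (F(W) = (-1 + W)*(2*W) = 2*W*(-1 + W))
d = 0
C = 21 (C = 21 - 7*(2*2*(-1 + 2))*2*0 = 21 - 7*(2*2*1)*2*0 = 21 - 7*4*2*0 = 21 - 56*0 = 21 - 7*0 = 21 + 0 = 21)
C² = 21² = 441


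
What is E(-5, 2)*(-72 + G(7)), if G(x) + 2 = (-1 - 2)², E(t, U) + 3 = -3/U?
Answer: 585/2 ≈ 292.50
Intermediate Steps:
E(t, U) = -3 - 3/U
G(x) = 7 (G(x) = -2 + (-1 - 2)² = -2 + (-3)² = -2 + 9 = 7)
E(-5, 2)*(-72 + G(7)) = (-3 - 3/2)*(-72 + 7) = (-3 - 3*½)*(-65) = (-3 - 3/2)*(-65) = -9/2*(-65) = 585/2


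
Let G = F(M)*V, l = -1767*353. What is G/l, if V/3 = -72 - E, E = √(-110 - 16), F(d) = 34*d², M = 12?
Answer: 352512/207917 + 14688*I*√14/207917 ≈ 1.6954 + 0.26432*I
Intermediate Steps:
E = 3*I*√14 (E = √(-126) = 3*I*√14 ≈ 11.225*I)
V = -216 - 9*I*√14 (V = 3*(-72 - 3*I*√14) = -216 - 9*I*√14 ≈ -216.0 - 33.675*I)
l = -623751
G = -1057536 - 44064*I*√14 (G = (34*12²)*(-216 - 9*I*√14) = (34*144)*(-216 - 9*I*√14) = 4896*(-216 - 9*I*√14) = -1057536 - 44064*I*√14 ≈ -1.0575e+6 - 1.6487e+5*I)
G/l = (-1057536 - 44064*I*√14)/(-623751) = (-1057536 - 44064*I*√14)*(-1/623751) = 352512/207917 + 14688*I*√14/207917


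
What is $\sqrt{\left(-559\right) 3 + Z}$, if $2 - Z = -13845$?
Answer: $\sqrt{12170} \approx 110.32$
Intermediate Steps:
$Z = 13847$ ($Z = 2 - -13845 = 2 + 13845 = 13847$)
$\sqrt{\left(-559\right) 3 + Z} = \sqrt{\left(-559\right) 3 + 13847} = \sqrt{-1677 + 13847} = \sqrt{12170}$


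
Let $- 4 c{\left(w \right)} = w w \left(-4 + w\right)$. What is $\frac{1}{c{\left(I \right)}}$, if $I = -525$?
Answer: $\frac{4}{145805625} \approx 2.7434 \cdot 10^{-8}$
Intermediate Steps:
$c{\left(w \right)} = - \frac{w^{2} \left(-4 + w\right)}{4}$ ($c{\left(w \right)} = - \frac{w w \left(-4 + w\right)}{4} = - \frac{w^{2} \left(-4 + w\right)}{4}$)
$\frac{1}{c{\left(I \right)}} = \frac{1}{\frac{1}{4} \left(-525\right)^{2} \left(4 - -525\right)} = \frac{1}{\frac{1}{4} \cdot 275625 \left(4 + 525\right)} = \frac{1}{\frac{1}{4} \cdot 275625 \cdot 529} = \frac{1}{\frac{145805625}{4}} = \frac{4}{145805625}$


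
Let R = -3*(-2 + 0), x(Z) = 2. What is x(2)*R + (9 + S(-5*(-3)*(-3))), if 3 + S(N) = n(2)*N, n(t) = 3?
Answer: -117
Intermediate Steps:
R = 6 (R = -3*(-2) = 6)
S(N) = -3 + 3*N
x(2)*R + (9 + S(-5*(-3)*(-3))) = 2*6 + (9 + (-3 + 3*(-5*(-3)*(-3)))) = 12 + (9 + (-3 + 3*(15*(-3)))) = 12 + (9 + (-3 + 3*(-45))) = 12 + (9 + (-3 - 135)) = 12 + (9 - 138) = 12 - 129 = -117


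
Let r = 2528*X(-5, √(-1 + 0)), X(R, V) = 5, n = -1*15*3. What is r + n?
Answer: 12595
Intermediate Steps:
n = -45 (n = -15*3 = -45)
r = 12640 (r = 2528*5 = 12640)
r + n = 12640 - 45 = 12595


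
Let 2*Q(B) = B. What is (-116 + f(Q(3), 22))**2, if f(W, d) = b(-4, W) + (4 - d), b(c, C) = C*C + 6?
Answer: 253009/16 ≈ 15813.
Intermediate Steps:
Q(B) = B/2
b(c, C) = 6 + C**2 (b(c, C) = C**2 + 6 = 6 + C**2)
f(W, d) = 10 + W**2 - d (f(W, d) = (6 + W**2) + (4 - d) = 10 + W**2 - d)
(-116 + f(Q(3), 22))**2 = (-116 + (10 + ((1/2)*3)**2 - 1*22))**2 = (-116 + (10 + (3/2)**2 - 22))**2 = (-116 + (10 + 9/4 - 22))**2 = (-116 - 39/4)**2 = (-503/4)**2 = 253009/16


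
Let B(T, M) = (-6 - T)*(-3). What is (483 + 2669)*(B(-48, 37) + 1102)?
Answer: 3076352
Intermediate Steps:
B(T, M) = 18 + 3*T
(483 + 2669)*(B(-48, 37) + 1102) = (483 + 2669)*((18 + 3*(-48)) + 1102) = 3152*((18 - 144) + 1102) = 3152*(-126 + 1102) = 3152*976 = 3076352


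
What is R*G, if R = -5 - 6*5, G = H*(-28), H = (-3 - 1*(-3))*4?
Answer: 0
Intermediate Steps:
H = 0 (H = (-3 + 3)*4 = 0*4 = 0)
G = 0 (G = 0*(-28) = 0)
R = -35 (R = -5 - 30 = -35)
R*G = -35*0 = 0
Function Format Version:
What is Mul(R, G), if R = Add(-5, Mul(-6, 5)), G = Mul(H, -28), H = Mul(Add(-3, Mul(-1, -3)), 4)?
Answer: 0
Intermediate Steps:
H = 0 (H = Mul(Add(-3, 3), 4) = Mul(0, 4) = 0)
G = 0 (G = Mul(0, -28) = 0)
R = -35 (R = Add(-5, -30) = -35)
Mul(R, G) = Mul(-35, 0) = 0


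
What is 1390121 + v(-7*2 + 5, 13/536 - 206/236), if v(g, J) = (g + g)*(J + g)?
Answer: 21983396329/15812 ≈ 1.3903e+6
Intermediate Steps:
v(g, J) = 2*g*(J + g) (v(g, J) = (2*g)*(J + g) = 2*g*(J + g))
1390121 + v(-7*2 + 5, 13/536 - 206/236) = 1390121 + 2*(-7*2 + 5)*((13/536 - 206/236) + (-7*2 + 5)) = 1390121 + 2*(-14 + 5)*((13*(1/536) - 206*1/236) + (-14 + 5)) = 1390121 + 2*(-9)*((13/536 - 103/118) - 9) = 1390121 + 2*(-9)*(-26837/31624 - 9) = 1390121 + 2*(-9)*(-311453/31624) = 1390121 + 2803077/15812 = 21983396329/15812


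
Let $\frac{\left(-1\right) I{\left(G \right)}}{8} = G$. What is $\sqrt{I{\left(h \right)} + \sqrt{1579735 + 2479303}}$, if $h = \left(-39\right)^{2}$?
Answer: $\sqrt{-12168 + \sqrt{4059038}} \approx 100.76 i$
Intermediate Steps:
$h = 1521$
$I{\left(G \right)} = - 8 G$
$\sqrt{I{\left(h \right)} + \sqrt{1579735 + 2479303}} = \sqrt{\left(-8\right) 1521 + \sqrt{1579735 + 2479303}} = \sqrt{-12168 + \sqrt{4059038}}$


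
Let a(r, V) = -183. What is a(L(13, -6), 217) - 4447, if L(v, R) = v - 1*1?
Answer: -4630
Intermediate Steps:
L(v, R) = -1 + v (L(v, R) = v - 1 = -1 + v)
a(L(13, -6), 217) - 4447 = -183 - 4447 = -4630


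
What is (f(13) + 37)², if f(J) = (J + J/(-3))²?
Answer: 1018081/81 ≈ 12569.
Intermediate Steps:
f(J) = 4*J²/9 (f(J) = (J + J*(-⅓))² = (J - J/3)² = (2*J/3)² = 4*J²/9)
(f(13) + 37)² = ((4/9)*13² + 37)² = ((4/9)*169 + 37)² = (676/9 + 37)² = (1009/9)² = 1018081/81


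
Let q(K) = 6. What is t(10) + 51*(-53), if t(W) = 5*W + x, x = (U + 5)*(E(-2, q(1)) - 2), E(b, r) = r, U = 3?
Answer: -2621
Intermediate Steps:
x = 32 (x = (3 + 5)*(6 - 2) = 8*4 = 32)
t(W) = 32 + 5*W (t(W) = 5*W + 32 = 32 + 5*W)
t(10) + 51*(-53) = (32 + 5*10) + 51*(-53) = (32 + 50) - 2703 = 82 - 2703 = -2621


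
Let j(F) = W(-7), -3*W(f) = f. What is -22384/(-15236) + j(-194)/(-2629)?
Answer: 44108989/30041583 ≈ 1.4683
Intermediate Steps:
W(f) = -f/3
j(F) = 7/3 (j(F) = -1/3*(-7) = 7/3)
-22384/(-15236) + j(-194)/(-2629) = -22384/(-15236) + (7/3)/(-2629) = -22384*(-1/15236) + (7/3)*(-1/2629) = 5596/3809 - 7/7887 = 44108989/30041583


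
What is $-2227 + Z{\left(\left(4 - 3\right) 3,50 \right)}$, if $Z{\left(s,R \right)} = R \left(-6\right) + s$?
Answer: $-2524$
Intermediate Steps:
$Z{\left(s,R \right)} = s - 6 R$ ($Z{\left(s,R \right)} = - 6 R + s = s - 6 R$)
$-2227 + Z{\left(\left(4 - 3\right) 3,50 \right)} = -2227 - \left(300 - \left(4 - 3\right) 3\right) = -2227 + \left(1 \cdot 3 - 300\right) = -2227 + \left(3 - 300\right) = -2227 - 297 = -2524$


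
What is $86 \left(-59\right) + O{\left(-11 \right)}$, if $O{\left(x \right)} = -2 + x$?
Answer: $-5087$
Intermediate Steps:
$86 \left(-59\right) + O{\left(-11 \right)} = 86 \left(-59\right) - 13 = -5074 - 13 = -5087$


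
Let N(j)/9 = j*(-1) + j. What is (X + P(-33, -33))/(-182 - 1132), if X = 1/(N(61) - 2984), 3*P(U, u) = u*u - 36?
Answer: -1047383/3920976 ≈ -0.26712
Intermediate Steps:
P(U, u) = -12 + u**2/3 (P(U, u) = (u*u - 36)/3 = (u**2 - 36)/3 = (-36 + u**2)/3 = -12 + u**2/3)
N(j) = 0 (N(j) = 9*(j*(-1) + j) = 9*(-j + j) = 9*0 = 0)
X = -1/2984 (X = 1/(0 - 2984) = 1/(-2984) = -1/2984 ≈ -0.00033512)
(X + P(-33, -33))/(-182 - 1132) = (-1/2984 + (-12 + (1/3)*(-33)**2))/(-182 - 1132) = (-1/2984 + (-12 + (1/3)*1089))/(-1314) = (-1/2984 + (-12 + 363))*(-1/1314) = (-1/2984 + 351)*(-1/1314) = (1047383/2984)*(-1/1314) = -1047383/3920976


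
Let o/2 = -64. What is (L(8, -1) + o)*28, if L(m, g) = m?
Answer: -3360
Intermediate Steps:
o = -128 (o = 2*(-64) = -128)
(L(8, -1) + o)*28 = (8 - 128)*28 = -120*28 = -3360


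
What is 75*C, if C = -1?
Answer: -75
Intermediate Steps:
75*C = 75*(-1) = -75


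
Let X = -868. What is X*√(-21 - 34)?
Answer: -868*I*√55 ≈ -6437.3*I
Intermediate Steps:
X*√(-21 - 34) = -868*√(-21 - 34) = -868*I*√55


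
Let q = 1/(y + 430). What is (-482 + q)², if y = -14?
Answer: 40204661121/173056 ≈ 2.3232e+5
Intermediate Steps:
q = 1/416 (q = 1/(-14 + 430) = 1/416 ≈ 0.0024038)
(-482 + q)² = (-482 + 1/416)² = (-200511/416)² = 40204661121/173056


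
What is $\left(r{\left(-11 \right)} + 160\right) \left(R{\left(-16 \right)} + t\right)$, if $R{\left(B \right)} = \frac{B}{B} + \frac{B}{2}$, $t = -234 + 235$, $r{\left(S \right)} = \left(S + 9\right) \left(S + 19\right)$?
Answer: $-864$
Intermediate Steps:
$r{\left(S \right)} = \left(9 + S\right) \left(19 + S\right)$
$t = 1$
$R{\left(B \right)} = 1 + \frac{B}{2}$ ($R{\left(B \right)} = 1 + B \frac{1}{2} = 1 + \frac{B}{2}$)
$\left(r{\left(-11 \right)} + 160\right) \left(R{\left(-16 \right)} + t\right) = \left(\left(171 + \left(-11\right)^{2} + 28 \left(-11\right)\right) + 160\right) \left(\left(1 + \frac{1}{2} \left(-16\right)\right) + 1\right) = \left(\left(171 + 121 - 308\right) + 160\right) \left(\left(1 - 8\right) + 1\right) = \left(-16 + 160\right) \left(-7 + 1\right) = 144 \left(-6\right) = -864$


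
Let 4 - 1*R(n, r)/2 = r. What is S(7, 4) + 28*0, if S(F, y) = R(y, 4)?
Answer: 0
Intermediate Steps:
R(n, r) = 8 - 2*r
S(F, y) = 0 (S(F, y) = 8 - 2*4 = 8 - 8 = 0)
S(7, 4) + 28*0 = 0 + 28*0 = 0 + 0 = 0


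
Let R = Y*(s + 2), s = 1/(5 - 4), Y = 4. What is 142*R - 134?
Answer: 1570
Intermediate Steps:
s = 1 (s = 1/1 = 1)
R = 12 (R = 4*(1 + 2) = 4*3 = 12)
142*R - 134 = 142*12 - 134 = 1704 - 134 = 1570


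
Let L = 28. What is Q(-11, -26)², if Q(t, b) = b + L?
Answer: 4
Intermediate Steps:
Q(t, b) = 28 + b (Q(t, b) = b + 28 = 28 + b)
Q(-11, -26)² = (28 - 26)² = 2² = 4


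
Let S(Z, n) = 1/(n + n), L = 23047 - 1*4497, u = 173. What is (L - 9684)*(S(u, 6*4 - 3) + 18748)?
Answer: 3490619561/21 ≈ 1.6622e+8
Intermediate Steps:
L = 18550 (L = 23047 - 4497 = 18550)
S(Z, n) = 1/(2*n)
(L - 9684)*(S(u, 6*4 - 3) + 18748) = (18550 - 9684)*(1/(2*(6*4 - 3)) + 18748) = 8866*(1/(2*(24 - 3)) + 18748) = 8866*((½)/21 + 18748) = 8866*((½)*(1/21) + 18748) = 8866*(1/42 + 18748) = 8866*(787417/42) = 3490619561/21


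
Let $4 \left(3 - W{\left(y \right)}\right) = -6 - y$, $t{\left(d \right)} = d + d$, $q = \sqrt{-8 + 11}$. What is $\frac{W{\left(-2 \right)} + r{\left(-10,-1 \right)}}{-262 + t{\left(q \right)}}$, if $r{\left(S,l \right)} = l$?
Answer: $- \frac{393}{34316} - \frac{3 \sqrt{3}}{34316} \approx -0.011604$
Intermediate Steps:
$q = \sqrt{3} \approx 1.732$
$t{\left(d \right)} = 2 d$
$W{\left(y \right)} = \frac{9}{2} + \frac{y}{4}$ ($W{\left(y \right)} = 3 - \frac{-6 - y}{4} = 3 + \left(\frac{3}{2} + \frac{y}{4}\right) = \frac{9}{2} + \frac{y}{4}$)
$\frac{W{\left(-2 \right)} + r{\left(-10,-1 \right)}}{-262 + t{\left(q \right)}} = \frac{\left(\frac{9}{2} + \frac{1}{4} \left(-2\right)\right) - 1}{-262 + 2 \sqrt{3}} = \frac{\left(\frac{9}{2} - \frac{1}{2}\right) - 1}{-262 + 2 \sqrt{3}} = \frac{4 - 1}{-262 + 2 \sqrt{3}} = \frac{3}{-262 + 2 \sqrt{3}}$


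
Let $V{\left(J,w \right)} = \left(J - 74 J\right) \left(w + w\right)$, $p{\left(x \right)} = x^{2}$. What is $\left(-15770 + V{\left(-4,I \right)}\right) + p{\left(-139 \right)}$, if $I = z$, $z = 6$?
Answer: $7055$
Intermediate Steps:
$I = 6$
$V{\left(J,w \right)} = - 146 J w$ ($V{\left(J,w \right)} = - 73 J 2 w = - 146 J w$)
$\left(-15770 + V{\left(-4,I \right)}\right) + p{\left(-139 \right)} = \left(-15770 - \left(-584\right) 6\right) + \left(-139\right)^{2} = \left(-15770 + 3504\right) + 19321 = -12266 + 19321 = 7055$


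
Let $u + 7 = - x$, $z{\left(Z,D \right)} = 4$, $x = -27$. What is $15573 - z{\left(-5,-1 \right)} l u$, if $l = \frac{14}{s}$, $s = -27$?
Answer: $\frac{421591}{27} \approx 15614.0$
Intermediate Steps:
$l = - \frac{14}{27}$ ($l = \frac{14}{-27} = 14 \left(- \frac{1}{27}\right) = - \frac{14}{27} \approx -0.51852$)
$u = 20$ ($u = -7 - -27 = -7 + 27 = 20$)
$15573 - z{\left(-5,-1 \right)} l u = 15573 - 4 \left(- \frac{14}{27}\right) 20 = 15573 - \left(- \frac{56}{27}\right) 20 = 15573 - - \frac{1120}{27} = 15573 + \frac{1120}{27} = \frac{421591}{27}$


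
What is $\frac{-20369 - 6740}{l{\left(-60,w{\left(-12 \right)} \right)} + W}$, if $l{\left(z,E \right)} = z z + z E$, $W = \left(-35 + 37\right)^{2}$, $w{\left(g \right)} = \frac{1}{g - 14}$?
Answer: $- \frac{352417}{46882} \approx -7.5171$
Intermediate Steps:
$w{\left(g \right)} = \frac{1}{-14 + g}$
$W = 4$ ($W = 2^{2} = 4$)
$l{\left(z,E \right)} = z^{2} + E z$
$\frac{-20369 - 6740}{l{\left(-60,w{\left(-12 \right)} \right)} + W} = \frac{-20369 - 6740}{- 60 \left(\frac{1}{-14 - 12} - 60\right) + 4} = - \frac{27109}{- 60 \left(\frac{1}{-26} - 60\right) + 4} = - \frac{27109}{- 60 \left(- \frac{1}{26} - 60\right) + 4} = - \frac{27109}{\left(-60\right) \left(- \frac{1561}{26}\right) + 4} = - \frac{27109}{\frac{46830}{13} + 4} = - \frac{27109}{\frac{46882}{13}} = \left(-27109\right) \frac{13}{46882} = - \frac{352417}{46882}$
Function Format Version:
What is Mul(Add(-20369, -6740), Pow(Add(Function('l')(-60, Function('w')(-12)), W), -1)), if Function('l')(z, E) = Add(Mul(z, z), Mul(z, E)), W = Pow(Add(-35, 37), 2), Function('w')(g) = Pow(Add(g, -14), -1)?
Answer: Rational(-352417, 46882) ≈ -7.5171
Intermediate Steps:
Function('w')(g) = Pow(Add(-14, g), -1)
W = 4 (W = Pow(2, 2) = 4)
Function('l')(z, E) = Add(Pow(z, 2), Mul(E, z))
Mul(Add(-20369, -6740), Pow(Add(Function('l')(-60, Function('w')(-12)), W), -1)) = Mul(Add(-20369, -6740), Pow(Add(Mul(-60, Add(Pow(Add(-14, -12), -1), -60)), 4), -1)) = Mul(-27109, Pow(Add(Mul(-60, Add(Pow(-26, -1), -60)), 4), -1)) = Mul(-27109, Pow(Add(Mul(-60, Add(Rational(-1, 26), -60)), 4), -1)) = Mul(-27109, Pow(Add(Mul(-60, Rational(-1561, 26)), 4), -1)) = Mul(-27109, Pow(Add(Rational(46830, 13), 4), -1)) = Mul(-27109, Pow(Rational(46882, 13), -1)) = Mul(-27109, Rational(13, 46882)) = Rational(-352417, 46882)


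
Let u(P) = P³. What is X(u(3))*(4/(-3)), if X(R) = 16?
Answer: -64/3 ≈ -21.333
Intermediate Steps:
X(u(3))*(4/(-3)) = 16*(4/(-3)) = 16*(4*(-⅓)) = 16*(-4/3) = -64/3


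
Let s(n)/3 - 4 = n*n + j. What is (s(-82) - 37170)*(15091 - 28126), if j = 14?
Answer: 220865040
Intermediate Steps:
s(n) = 54 + 3*n² (s(n) = 12 + 3*(n*n + 14) = 12 + 3*(n² + 14) = 12 + 3*(14 + n²) = 12 + (42 + 3*n²) = 54 + 3*n²)
(s(-82) - 37170)*(15091 - 28126) = ((54 + 3*(-82)²) - 37170)*(15091 - 28126) = ((54 + 3*6724) - 37170)*(-13035) = ((54 + 20172) - 37170)*(-13035) = (20226 - 37170)*(-13035) = -16944*(-13035) = 220865040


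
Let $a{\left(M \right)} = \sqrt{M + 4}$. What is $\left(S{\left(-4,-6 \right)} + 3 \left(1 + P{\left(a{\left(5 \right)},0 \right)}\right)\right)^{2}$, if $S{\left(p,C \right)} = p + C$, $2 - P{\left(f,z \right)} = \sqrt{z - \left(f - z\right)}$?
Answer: $-26 + 6 i \sqrt{3} \approx -26.0 + 10.392 i$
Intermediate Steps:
$a{\left(M \right)} = \sqrt{4 + M}$
$P{\left(f,z \right)} = 2 - \sqrt{- f + 2 z}$ ($P{\left(f,z \right)} = 2 - \sqrt{z - \left(f - z\right)} = 2 - \sqrt{- f + 2 z}$)
$S{\left(p,C \right)} = C + p$
$\left(S{\left(-4,-6 \right)} + 3 \left(1 + P{\left(a{\left(5 \right)},0 \right)}\right)\right)^{2} = \left(\left(-6 - 4\right) + 3 \left(1 + \left(2 - \sqrt{- \sqrt{4 + 5} + 2 \cdot 0}\right)\right)\right)^{2} = \left(-10 + 3 \left(1 + \left(2 - \sqrt{- \sqrt{9} + 0}\right)\right)\right)^{2} = \left(-10 + 3 \left(1 + \left(2 - \sqrt{\left(-1\right) 3 + 0}\right)\right)\right)^{2} = \left(-10 + 3 \left(1 + \left(2 - \sqrt{-3 + 0}\right)\right)\right)^{2} = \left(-10 + 3 \left(1 + \left(2 - \sqrt{-3}\right)\right)\right)^{2} = \left(-10 + 3 \left(1 + \left(2 - i \sqrt{3}\right)\right)\right)^{2} = \left(-10 + 3 \left(3 - i \sqrt{3}\right)\right)^{2} = \left(-10 + \left(9 - 3 i \sqrt{3}\right)\right)^{2} = \left(-1 - 3 i \sqrt{3}\right)^{2}$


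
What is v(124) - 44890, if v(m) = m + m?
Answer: -44642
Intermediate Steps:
v(m) = 2*m
v(124) - 44890 = 2*124 - 44890 = 248 - 44890 = -44642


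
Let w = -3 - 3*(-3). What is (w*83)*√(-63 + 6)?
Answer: 498*I*√57 ≈ 3759.8*I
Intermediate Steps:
w = 6 (w = -3 + 9 = 6)
(w*83)*√(-63 + 6) = (6*83)*√(-63 + 6) = 498*√(-57) = 498*(I*√57) = 498*I*√57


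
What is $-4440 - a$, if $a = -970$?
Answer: $-3470$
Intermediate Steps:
$-4440 - a = -4440 - -970 = -4440 + 970 = -3470$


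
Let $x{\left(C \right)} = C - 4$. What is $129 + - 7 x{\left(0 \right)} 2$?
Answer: $185$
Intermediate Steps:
$x{\left(C \right)} = -4 + C$ ($x{\left(C \right)} = C - 4 = -4 + C$)
$129 + - 7 x{\left(0 \right)} 2 = 129 + - 7 \left(-4 + 0\right) 2 = 129 + \left(-7\right) \left(-4\right) 2 = 129 + 28 \cdot 2 = 129 + 56 = 185$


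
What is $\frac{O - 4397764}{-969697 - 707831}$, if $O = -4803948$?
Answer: $\frac{1150214}{209691} \approx 5.4853$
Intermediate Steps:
$\frac{O - 4397764}{-969697 - 707831} = \frac{-4803948 - 4397764}{-969697 - 707831} = - \frac{9201712}{-1677528} = \left(-9201712\right) \left(- \frac{1}{1677528}\right) = \frac{1150214}{209691}$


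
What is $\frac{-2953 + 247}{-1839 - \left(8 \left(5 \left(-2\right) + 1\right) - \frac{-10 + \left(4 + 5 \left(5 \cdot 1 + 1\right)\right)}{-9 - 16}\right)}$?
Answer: $\frac{22550}{14733} \approx 1.5306$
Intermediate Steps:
$\frac{-2953 + 247}{-1839 - \left(8 \left(5 \left(-2\right) + 1\right) - \frac{-10 + \left(4 + 5 \left(5 \cdot 1 + 1\right)\right)}{-9 - 16}\right)} = - \frac{2706}{-1839 - \left(8 \left(-10 + 1\right) - \frac{-10 + \left(4 + 5 \left(5 + 1\right)\right)}{-25}\right)} = - \frac{2706}{-1839 + \left(\left(-8\right) \left(-9\right) + \left(-10 + \left(4 + 5 \cdot 6\right)\right) \left(- \frac{1}{25}\right)\right)} = - \frac{2706}{-1839 + \left(72 + \left(-10 + \left(4 + 30\right)\right) \left(- \frac{1}{25}\right)\right)} = - \frac{2706}{-1839 + \left(72 + \left(-10 + 34\right) \left(- \frac{1}{25}\right)\right)} = - \frac{2706}{-1839 + \left(72 + 24 \left(- \frac{1}{25}\right)\right)} = - \frac{2706}{-1839 + \left(72 - \frac{24}{25}\right)} = - \frac{2706}{-1839 + \frac{1776}{25}} = - \frac{2706}{- \frac{44199}{25}} = \left(-2706\right) \left(- \frac{25}{44199}\right) = \frac{22550}{14733}$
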